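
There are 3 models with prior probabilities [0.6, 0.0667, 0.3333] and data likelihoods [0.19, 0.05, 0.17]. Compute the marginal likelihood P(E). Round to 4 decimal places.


P(E) = sum over models of P(M_i) * P(E|M_i)
= 0.6*0.19 + 0.0667*0.05 + 0.3333*0.17
= 0.174

0.174


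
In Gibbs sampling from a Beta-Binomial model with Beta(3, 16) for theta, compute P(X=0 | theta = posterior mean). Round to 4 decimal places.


Posterior mean = alpha/(alpha+beta) = 3/19 = 0.1579
P(X=0|theta=mean) = 1 - theta = 0.8421

0.8421


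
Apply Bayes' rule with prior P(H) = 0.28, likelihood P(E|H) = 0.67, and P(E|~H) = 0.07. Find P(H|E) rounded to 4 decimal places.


Step 1: Compute marginal P(E) = P(E|H)P(H) + P(E|~H)P(~H)
= 0.67*0.28 + 0.07*0.72 = 0.238
Step 2: P(H|E) = P(E|H)P(H)/P(E) = 0.1876/0.238
= 0.7882

0.7882


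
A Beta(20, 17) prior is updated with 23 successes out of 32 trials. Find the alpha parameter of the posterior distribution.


In the Beta-Binomial conjugate update:
alpha_post = alpha_prior + successes
= 20 + 23
= 43

43


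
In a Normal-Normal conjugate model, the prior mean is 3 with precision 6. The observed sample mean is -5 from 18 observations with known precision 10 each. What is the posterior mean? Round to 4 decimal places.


Posterior precision = tau0 + n*tau = 6 + 18*10 = 186
Posterior mean = (tau0*mu0 + n*tau*xbar) / posterior_precision
= (6*3 + 18*10*-5) / 186
= -882 / 186 = -4.7419

-4.7419


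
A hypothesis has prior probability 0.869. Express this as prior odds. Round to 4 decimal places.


Odds = P(H) / P(not H) = 0.869 / 0.131
= 6.6336

6.6336


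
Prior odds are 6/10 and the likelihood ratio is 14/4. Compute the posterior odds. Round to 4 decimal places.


Posterior odds = prior odds * likelihood ratio
= (6/10) * (14/4)
= 84 / 40
= 2.1

2.1


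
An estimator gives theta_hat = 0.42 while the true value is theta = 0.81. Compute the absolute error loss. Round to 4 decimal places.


The absolute error loss is |theta_hat - theta|
= |0.42 - 0.81|
= 0.39

0.39


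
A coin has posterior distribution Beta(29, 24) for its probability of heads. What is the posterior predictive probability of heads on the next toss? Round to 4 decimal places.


Posterior predictive = E[theta] = alpha/(alpha+beta)
= 29/53
= 0.5472

0.5472


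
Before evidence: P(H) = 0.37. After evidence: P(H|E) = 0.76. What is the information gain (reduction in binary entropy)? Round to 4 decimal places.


Prior entropy = 0.9507
Posterior entropy = 0.795
Information gain = 0.9507 - 0.795 = 0.1556

0.1556


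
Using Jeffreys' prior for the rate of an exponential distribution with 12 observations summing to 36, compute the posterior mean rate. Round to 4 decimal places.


Jeffreys' prior leads to posterior Gamma(12, 36).
Mean = 12/36 = 0.3333

0.3333


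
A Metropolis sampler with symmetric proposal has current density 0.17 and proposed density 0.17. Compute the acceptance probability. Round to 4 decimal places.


For symmetric proposals, acceptance = min(1, pi(x*)/pi(x))
= min(1, 0.17/0.17)
= min(1, 1.0) = 1.0

1.0


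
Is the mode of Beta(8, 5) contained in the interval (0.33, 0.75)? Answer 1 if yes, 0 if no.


Mode = (a-1)/(a+b-2) = 7/11 = 0.6364
Interval: (0.33, 0.75)
Contains mode? 1

1


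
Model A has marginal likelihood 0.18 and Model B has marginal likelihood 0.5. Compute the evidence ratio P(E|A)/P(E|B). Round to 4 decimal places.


Evidence ratio = P(E|A) / P(E|B)
= 0.18 / 0.5
= 0.36

0.36


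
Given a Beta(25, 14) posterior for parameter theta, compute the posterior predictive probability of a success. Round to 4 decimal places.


For a Beta-Bernoulli model, the predictive probability is the mean:
P(success) = 25/(25+14) = 25/39 = 0.641

0.641


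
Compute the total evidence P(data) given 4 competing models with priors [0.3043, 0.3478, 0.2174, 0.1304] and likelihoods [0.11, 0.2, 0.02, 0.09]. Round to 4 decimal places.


Marginal likelihood = sum P(model_i) * P(data|model_i)
Model 1: 0.3043 * 0.11 = 0.0335
Model 2: 0.3478 * 0.2 = 0.0696
Model 3: 0.2174 * 0.02 = 0.0043
Model 4: 0.1304 * 0.09 = 0.0117
Total = 0.1191

0.1191


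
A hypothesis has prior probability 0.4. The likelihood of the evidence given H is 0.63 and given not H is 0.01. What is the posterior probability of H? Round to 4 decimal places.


Using Bayes' theorem:
P(E) = 0.4 * 0.63 + 0.6 * 0.01
P(E) = 0.258
P(H|E) = (0.4 * 0.63) / 0.258 = 0.9767

0.9767


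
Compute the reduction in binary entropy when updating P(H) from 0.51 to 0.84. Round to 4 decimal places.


H_before = -p*log2(p) - (1-p)*log2(1-p) for p=0.51: 0.9997
H_after for p=0.84: 0.6343
Reduction = 0.9997 - 0.6343 = 0.3654

0.3654


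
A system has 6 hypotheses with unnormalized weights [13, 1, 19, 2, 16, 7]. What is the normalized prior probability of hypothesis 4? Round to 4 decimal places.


The normalized prior is the weight divided by the total.
Total weight = 58
P(H4) = 2 / 58 = 0.0345

0.0345


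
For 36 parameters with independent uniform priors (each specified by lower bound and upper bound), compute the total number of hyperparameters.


A uniform prior has 2 hyperparameters per parameter.
Total = 36 * 2 = 72

72


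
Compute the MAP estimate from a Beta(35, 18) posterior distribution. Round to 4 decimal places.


MAP = mode of Beta distribution
= (alpha - 1)/(alpha + beta - 2)
= (35-1)/(35+18-2)
= 34/51 = 0.6667

0.6667


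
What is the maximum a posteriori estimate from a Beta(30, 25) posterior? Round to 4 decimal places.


The MAP estimate equals the mode of the distribution.
Mode of Beta(a,b) = (a-1)/(a+b-2)
= 29/53
= 0.5472

0.5472


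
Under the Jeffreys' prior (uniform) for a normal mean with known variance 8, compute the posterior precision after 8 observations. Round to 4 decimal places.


Prior precision = 0 (flat prior).
Post. prec. = 0 + n/var = 8/8 = 1.0

1.0


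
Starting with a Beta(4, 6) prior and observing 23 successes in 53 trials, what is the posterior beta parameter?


Posterior beta = prior beta + failures
Failures = 53 - 23 = 30
beta_post = 6 + 30 = 36

36


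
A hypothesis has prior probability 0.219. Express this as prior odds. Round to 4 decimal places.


Odds = P(H) / P(not H) = 0.219 / 0.781
= 0.2804

0.2804


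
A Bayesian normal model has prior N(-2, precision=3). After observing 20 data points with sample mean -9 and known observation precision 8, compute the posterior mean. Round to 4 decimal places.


Posterior mean = (prior_precision * prior_mean + n * data_precision * data_mean) / (prior_precision + n * data_precision)
Numerator = 3*-2 + 20*8*-9 = -1446
Denominator = 3 + 20*8 = 163
Posterior mean = -8.8712

-8.8712


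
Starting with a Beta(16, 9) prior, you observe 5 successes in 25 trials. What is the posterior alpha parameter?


For a Beta-Binomial conjugate model:
Posterior alpha = prior alpha + number of successes
= 16 + 5 = 21

21


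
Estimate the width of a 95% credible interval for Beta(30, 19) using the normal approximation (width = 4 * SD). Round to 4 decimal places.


For Beta(a,b): Var = ab/((a+b)^2(a+b+1))
Var = 0.0047, SD = 0.0689
Approximate 95% CI width = 4 * 0.0689 = 0.2756

0.2756


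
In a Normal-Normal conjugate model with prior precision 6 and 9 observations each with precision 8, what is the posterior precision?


Posterior precision = prior precision + n * observation precision
= 6 + 9 * 8
= 6 + 72 = 78

78


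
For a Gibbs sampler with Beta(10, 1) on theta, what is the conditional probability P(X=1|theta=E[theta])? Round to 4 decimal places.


E[theta] = 10/(10+1) = 0.9091
P(X=1|theta) = theta = 0.9091

0.9091


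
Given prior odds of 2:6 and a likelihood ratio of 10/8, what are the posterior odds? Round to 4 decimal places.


Posterior odds = prior odds * LR
Prior odds = 2/6 = 0.3333
LR = 10/8 = 1.25
Posterior odds = 0.3333 * 1.25 = 0.4167

0.4167


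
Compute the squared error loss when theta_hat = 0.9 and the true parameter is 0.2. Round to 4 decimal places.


L = (theta_hat - theta_true)^2
= (0.9 - 0.2)^2
= 0.7^2 = 0.49

0.49


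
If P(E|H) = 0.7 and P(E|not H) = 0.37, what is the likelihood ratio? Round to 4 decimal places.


Likelihood ratio = P(E|H) / P(E|not H)
= 0.7 / 0.37
= 1.8919

1.8919


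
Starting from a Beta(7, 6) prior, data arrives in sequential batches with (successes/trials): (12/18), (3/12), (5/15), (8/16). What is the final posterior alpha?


In sequential Bayesian updating, we sum all successes.
Total successes = 28
Final alpha = 7 + 28 = 35

35


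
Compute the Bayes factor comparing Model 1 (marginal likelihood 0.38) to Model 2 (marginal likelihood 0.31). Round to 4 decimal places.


BF12 = marginal likelihood of M1 / marginal likelihood of M2
= 0.38/0.31
= 1.2258

1.2258


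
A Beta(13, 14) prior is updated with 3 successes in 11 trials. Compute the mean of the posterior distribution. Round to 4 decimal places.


After update: Beta(16, 22)
Mean = 16 / (16 + 22) = 16 / 38
= 0.4211

0.4211


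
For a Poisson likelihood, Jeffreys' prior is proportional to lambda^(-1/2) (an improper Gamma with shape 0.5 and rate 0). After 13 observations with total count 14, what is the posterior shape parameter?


Jeffreys' prior for Poisson is proportional to lambda^(-1/2).
Posterior is Gamma(0.5 + S, 0 + n) = Gamma(0.5 + 14, 13).
Posterior shape = 0.5 + S = 0.5 + 14 = 14.5

14.5


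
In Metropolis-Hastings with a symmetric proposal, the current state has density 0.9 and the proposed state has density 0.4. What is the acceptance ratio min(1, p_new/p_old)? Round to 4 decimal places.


Ratio = p_new / p_old = 0.4 / 0.9 = 0.4444
Acceptance = min(1, 0.4444) = 0.4444

0.4444


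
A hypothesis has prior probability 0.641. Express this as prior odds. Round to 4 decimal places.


Odds = P(H) / P(not H) = 0.641 / 0.359
= 1.7855

1.7855


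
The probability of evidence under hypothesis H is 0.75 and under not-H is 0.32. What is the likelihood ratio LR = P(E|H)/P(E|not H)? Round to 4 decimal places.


LR = 0.75 / 0.32
= 2.3438

2.3438


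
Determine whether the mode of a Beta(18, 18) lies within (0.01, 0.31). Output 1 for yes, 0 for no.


First find the mode: (a-1)/(a+b-2) = 0.5
Is 0.5 in (0.01, 0.31)? 0

0


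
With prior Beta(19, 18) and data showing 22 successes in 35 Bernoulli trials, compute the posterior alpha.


Conjugate update: alpha_posterior = alpha_prior + k
= 19 + 22 = 41

41


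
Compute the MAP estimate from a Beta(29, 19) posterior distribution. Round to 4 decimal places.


MAP = mode of Beta distribution
= (alpha - 1)/(alpha + beta - 2)
= (29-1)/(29+19-2)
= 28/46 = 0.6087

0.6087


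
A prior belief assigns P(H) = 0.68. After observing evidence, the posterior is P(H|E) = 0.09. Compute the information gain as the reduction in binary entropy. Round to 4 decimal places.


H(prior) = -0.68*log2(0.68) - 0.32*log2(0.32)
= 0.9044
H(post) = -0.09*log2(0.09) - 0.91*log2(0.91)
= 0.4365
IG = 0.9044 - 0.4365 = 0.4679

0.4679


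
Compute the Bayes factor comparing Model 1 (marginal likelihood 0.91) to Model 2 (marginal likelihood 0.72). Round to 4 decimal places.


BF12 = marginal likelihood of M1 / marginal likelihood of M2
= 0.91/0.72
= 1.2639

1.2639


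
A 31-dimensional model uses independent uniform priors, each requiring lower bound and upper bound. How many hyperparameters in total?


Per parameter: 2 (lower bound and upper bound).
Total = 31 * 2 = 62

62


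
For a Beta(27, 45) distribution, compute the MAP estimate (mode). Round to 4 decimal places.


MAP = mode = (a-1)/(a+b-2)
= (27-1)/(27+45-2)
= 26/70 = 0.3714

0.3714


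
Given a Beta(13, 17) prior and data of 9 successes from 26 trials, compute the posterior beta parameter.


Number of failures = 26 - 9 = 17
Posterior beta = 17 + 17 = 34

34


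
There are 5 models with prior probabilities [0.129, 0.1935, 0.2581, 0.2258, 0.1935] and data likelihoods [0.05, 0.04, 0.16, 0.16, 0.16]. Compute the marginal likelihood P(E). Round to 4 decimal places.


P(E) = sum over models of P(M_i) * P(E|M_i)
= 0.129*0.05 + 0.1935*0.04 + 0.2581*0.16 + 0.2258*0.16 + 0.1935*0.16
= 0.1226

0.1226


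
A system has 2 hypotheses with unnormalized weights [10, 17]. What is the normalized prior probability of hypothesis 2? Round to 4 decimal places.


The normalized prior is the weight divided by the total.
Total weight = 27
P(H2) = 17 / 27 = 0.6296

0.6296


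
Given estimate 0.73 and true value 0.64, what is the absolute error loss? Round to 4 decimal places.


Absolute error = |estimate - true|
= |0.09| = 0.09

0.09


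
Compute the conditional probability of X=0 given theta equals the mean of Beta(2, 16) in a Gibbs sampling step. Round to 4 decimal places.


Mean of Beta(2, 16) = 0.1111
P(X=0 | theta=0.1111) = 0.8889

0.8889


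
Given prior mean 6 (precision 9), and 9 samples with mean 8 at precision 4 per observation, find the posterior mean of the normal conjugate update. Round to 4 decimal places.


The posterior mean is a precision-weighted average of prior and data.
Post. prec. = 9 + 36 = 45
Post. mean = (54 + 288)/45 = 342/45 = 7.6

7.6


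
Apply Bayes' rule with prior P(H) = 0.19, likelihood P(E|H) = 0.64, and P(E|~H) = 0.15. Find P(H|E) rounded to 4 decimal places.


Step 1: Compute marginal P(E) = P(E|H)P(H) + P(E|~H)P(~H)
= 0.64*0.19 + 0.15*0.81 = 0.2431
Step 2: P(H|E) = P(E|H)P(H)/P(E) = 0.1216/0.2431
= 0.5002

0.5002


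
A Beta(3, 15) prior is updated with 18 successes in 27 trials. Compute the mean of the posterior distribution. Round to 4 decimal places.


After update: Beta(21, 24)
Mean = 21 / (21 + 24) = 21 / 45
= 0.4667

0.4667


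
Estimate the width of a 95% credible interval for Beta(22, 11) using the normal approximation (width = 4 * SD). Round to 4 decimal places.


For Beta(a,b): Var = ab/((a+b)^2(a+b+1))
Var = 0.0065, SD = 0.0808
Approximate 95% CI width = 4 * 0.0808 = 0.3234

0.3234


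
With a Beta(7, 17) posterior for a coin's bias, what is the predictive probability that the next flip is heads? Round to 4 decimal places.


The predictive probability equals the posterior mean.
P(next = heads) = alpha / (alpha + beta)
= 7 / 24 = 0.2917

0.2917


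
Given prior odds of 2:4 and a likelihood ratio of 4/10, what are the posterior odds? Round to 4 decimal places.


Posterior odds = prior odds * LR
Prior odds = 2/4 = 0.5
LR = 4/10 = 0.4
Posterior odds = 0.5 * 0.4 = 0.2

0.2


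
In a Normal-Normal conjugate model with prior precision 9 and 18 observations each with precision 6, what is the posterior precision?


Posterior precision = prior precision + n * observation precision
= 9 + 18 * 6
= 9 + 108 = 117

117


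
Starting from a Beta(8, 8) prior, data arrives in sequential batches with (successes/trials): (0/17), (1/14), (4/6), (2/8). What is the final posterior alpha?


In sequential Bayesian updating, we sum all successes.
Total successes = 7
Final alpha = 8 + 7 = 15

15


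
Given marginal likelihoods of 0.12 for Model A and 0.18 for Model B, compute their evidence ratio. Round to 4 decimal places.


Ratio = ML(A) / ML(B) = 0.12/0.18
= 0.6667

0.6667


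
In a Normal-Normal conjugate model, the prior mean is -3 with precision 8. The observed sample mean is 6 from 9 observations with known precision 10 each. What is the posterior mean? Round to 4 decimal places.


Posterior precision = tau0 + n*tau = 8 + 9*10 = 98
Posterior mean = (tau0*mu0 + n*tau*xbar) / posterior_precision
= (8*-3 + 9*10*6) / 98
= 516 / 98 = 5.2653

5.2653


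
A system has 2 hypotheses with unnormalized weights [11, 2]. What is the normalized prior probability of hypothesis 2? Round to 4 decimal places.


The normalized prior is the weight divided by the total.
Total weight = 13
P(H2) = 2 / 13 = 0.1538

0.1538


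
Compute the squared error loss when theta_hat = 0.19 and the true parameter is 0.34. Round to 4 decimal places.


L = (theta_hat - theta_true)^2
= (0.19 - 0.34)^2
= -0.15^2 = 0.0225

0.0225


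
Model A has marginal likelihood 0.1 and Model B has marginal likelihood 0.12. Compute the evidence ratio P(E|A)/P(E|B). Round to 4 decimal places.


Evidence ratio = P(E|A) / P(E|B)
= 0.1 / 0.12
= 0.8333

0.8333


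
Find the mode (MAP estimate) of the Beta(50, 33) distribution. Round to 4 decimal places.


For Beta(a,b) with a,b > 1:
Mode = (a-1)/(a+b-2) = (50-1)/(83-2)
= 49/81 = 0.6049

0.6049


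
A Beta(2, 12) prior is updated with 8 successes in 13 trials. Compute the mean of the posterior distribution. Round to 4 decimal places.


After update: Beta(10, 17)
Mean = 10 / (10 + 17) = 10 / 27
= 0.3704

0.3704


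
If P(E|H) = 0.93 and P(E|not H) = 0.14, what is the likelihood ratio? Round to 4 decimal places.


Likelihood ratio = P(E|H) / P(E|not H)
= 0.93 / 0.14
= 6.6429

6.6429


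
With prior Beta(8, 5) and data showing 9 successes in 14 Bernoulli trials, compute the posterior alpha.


Conjugate update: alpha_posterior = alpha_prior + k
= 8 + 9 = 17

17


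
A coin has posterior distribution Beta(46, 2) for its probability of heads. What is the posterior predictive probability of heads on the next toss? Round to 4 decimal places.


Posterior predictive = E[theta] = alpha/(alpha+beta)
= 46/48
= 0.9583

0.9583


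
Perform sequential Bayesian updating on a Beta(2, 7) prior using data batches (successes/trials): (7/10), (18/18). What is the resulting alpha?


Accumulate successes: 25
Posterior alpha = prior alpha + sum of successes
= 2 + 25 = 27

27


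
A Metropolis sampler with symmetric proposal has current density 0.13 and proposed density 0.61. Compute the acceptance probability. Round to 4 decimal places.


For symmetric proposals, acceptance = min(1, pi(x*)/pi(x))
= min(1, 0.61/0.13)
= min(1, 4.6923) = 1.0

1.0


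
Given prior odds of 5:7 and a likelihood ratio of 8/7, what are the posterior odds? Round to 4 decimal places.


Posterior odds = prior odds * LR
Prior odds = 5/7 = 0.7143
LR = 8/7 = 1.1429
Posterior odds = 0.7143 * 1.1429 = 0.8163

0.8163


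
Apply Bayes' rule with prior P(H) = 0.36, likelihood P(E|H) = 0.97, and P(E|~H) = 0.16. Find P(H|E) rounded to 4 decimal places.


Step 1: Compute marginal P(E) = P(E|H)P(H) + P(E|~H)P(~H)
= 0.97*0.36 + 0.16*0.64 = 0.4516
Step 2: P(H|E) = P(E|H)P(H)/P(E) = 0.3492/0.4516
= 0.7733

0.7733


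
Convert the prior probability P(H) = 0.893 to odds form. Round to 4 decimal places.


P(not H) = 1 - 0.893 = 0.107
Odds = 0.893 / 0.107 = 8.3458

8.3458


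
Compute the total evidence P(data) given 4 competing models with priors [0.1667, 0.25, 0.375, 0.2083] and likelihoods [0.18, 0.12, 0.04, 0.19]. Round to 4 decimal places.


Marginal likelihood = sum P(model_i) * P(data|model_i)
Model 1: 0.1667 * 0.18 = 0.03
Model 2: 0.25 * 0.12 = 0.03
Model 3: 0.375 * 0.04 = 0.015
Model 4: 0.2083 * 0.19 = 0.0396
Total = 0.1146

0.1146


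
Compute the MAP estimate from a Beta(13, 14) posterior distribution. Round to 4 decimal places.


MAP = mode of Beta distribution
= (alpha - 1)/(alpha + beta - 2)
= (13-1)/(13+14-2)
= 12/25 = 0.48

0.48


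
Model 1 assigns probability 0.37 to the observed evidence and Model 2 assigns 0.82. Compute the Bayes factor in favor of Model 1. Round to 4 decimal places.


BF = P(data|M1) / P(data|M2)
= 0.37 / 0.82 = 0.4512

0.4512


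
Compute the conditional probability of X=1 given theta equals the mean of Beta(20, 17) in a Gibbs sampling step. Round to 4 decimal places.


Mean of Beta(20, 17) = 0.5405
P(X=1 | theta=0.5405) = 0.5405

0.5405


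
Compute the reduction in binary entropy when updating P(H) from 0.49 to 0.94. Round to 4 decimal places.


H_before = -p*log2(p) - (1-p)*log2(1-p) for p=0.49: 0.9997
H_after for p=0.94: 0.3274
Reduction = 0.9997 - 0.3274 = 0.6723

0.6723


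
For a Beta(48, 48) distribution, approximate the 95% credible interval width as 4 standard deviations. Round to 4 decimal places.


Variance of Beta(a,b) = ab / ((a+b)^2 * (a+b+1))
= 48*48 / ((96)^2 * 97)
= 0.0026
SD = sqrt(0.0026) = 0.0508
Width = 4 * SD = 0.2031

0.2031


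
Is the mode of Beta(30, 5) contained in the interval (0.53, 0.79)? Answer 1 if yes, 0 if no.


Mode = (a-1)/(a+b-2) = 29/33 = 0.8788
Interval: (0.53, 0.79)
Contains mode? 0

0


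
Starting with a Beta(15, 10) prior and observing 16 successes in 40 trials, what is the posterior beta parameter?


Posterior beta = prior beta + failures
Failures = 40 - 16 = 24
beta_post = 10 + 24 = 34

34


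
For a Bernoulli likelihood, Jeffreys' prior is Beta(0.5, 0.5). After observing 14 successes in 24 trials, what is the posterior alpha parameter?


Jeffreys' prior for Bernoulli is Beta(0.5, 0.5).
Posterior is Beta(0.5 + k, 0.5 + n - k).
Posterior alpha = 0.5 + k = 0.5 + 14 = 14.5

14.5


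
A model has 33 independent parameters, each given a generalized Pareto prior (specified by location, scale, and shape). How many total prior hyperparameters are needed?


Each generalized Pareto prior needs 3 hyperparameters (location, scale, and shape).
Total = 3 * 33 = 99

99


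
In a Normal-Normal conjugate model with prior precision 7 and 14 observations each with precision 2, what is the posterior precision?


Posterior precision = prior precision + n * observation precision
= 7 + 14 * 2
= 7 + 28 = 35

35


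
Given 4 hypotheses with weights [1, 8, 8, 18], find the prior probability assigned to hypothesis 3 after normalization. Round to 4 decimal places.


To normalize, divide each weight by the sum of all weights.
Sum = 35
Prior(H3) = 8/35 = 0.2286

0.2286


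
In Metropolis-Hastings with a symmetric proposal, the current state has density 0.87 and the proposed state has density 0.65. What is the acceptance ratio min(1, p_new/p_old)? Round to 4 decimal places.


Ratio = p_new / p_old = 0.65 / 0.87 = 0.7471
Acceptance = min(1, 0.7471) = 0.7471

0.7471


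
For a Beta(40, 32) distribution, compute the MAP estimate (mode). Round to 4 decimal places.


MAP = mode = (a-1)/(a+b-2)
= (40-1)/(40+32-2)
= 39/70 = 0.5571

0.5571


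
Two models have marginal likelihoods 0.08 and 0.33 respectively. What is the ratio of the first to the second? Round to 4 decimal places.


Evidence ratio = 0.08 / 0.33
= 0.2424

0.2424


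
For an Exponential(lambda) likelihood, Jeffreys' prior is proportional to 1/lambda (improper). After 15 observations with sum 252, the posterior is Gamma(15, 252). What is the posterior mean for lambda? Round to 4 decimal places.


Posterior = Gamma(n, sum_x) = Gamma(15, 252)
Posterior mean = shape/rate = 15/252
= 0.0595

0.0595


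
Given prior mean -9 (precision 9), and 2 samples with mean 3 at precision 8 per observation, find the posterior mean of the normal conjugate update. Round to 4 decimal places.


The posterior mean is a precision-weighted average of prior and data.
Post. prec. = 9 + 16 = 25
Post. mean = (-81 + 48)/25 = -33/25 = -1.32

-1.32


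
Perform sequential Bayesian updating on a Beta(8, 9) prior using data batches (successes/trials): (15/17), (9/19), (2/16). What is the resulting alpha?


Accumulate successes: 26
Posterior alpha = prior alpha + sum of successes
= 8 + 26 = 34

34


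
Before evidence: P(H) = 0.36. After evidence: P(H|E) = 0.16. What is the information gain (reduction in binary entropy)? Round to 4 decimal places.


Prior entropy = 0.9427
Posterior entropy = 0.6343
Information gain = 0.9427 - 0.6343 = 0.3084

0.3084


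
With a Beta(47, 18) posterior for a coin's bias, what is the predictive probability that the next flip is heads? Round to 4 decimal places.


The predictive probability equals the posterior mean.
P(next = heads) = alpha / (alpha + beta)
= 47 / 65 = 0.7231

0.7231


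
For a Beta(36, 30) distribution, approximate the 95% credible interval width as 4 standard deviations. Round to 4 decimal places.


Variance of Beta(a,b) = ab / ((a+b)^2 * (a+b+1))
= 36*30 / ((66)^2 * 67)
= 0.0037
SD = sqrt(0.0037) = 0.0608
Width = 4 * SD = 0.2433

0.2433


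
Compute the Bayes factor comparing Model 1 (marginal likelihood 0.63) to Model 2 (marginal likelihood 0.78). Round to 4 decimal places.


BF12 = marginal likelihood of M1 / marginal likelihood of M2
= 0.63/0.78
= 0.8077

0.8077


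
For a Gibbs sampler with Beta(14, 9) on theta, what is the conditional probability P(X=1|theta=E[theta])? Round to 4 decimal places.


E[theta] = 14/(14+9) = 0.6087
P(X=1|theta) = theta = 0.6087

0.6087


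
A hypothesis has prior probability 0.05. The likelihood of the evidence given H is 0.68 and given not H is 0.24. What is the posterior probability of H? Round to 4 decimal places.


Using Bayes' theorem:
P(E) = 0.05 * 0.68 + 0.95 * 0.24
P(E) = 0.262
P(H|E) = (0.05 * 0.68) / 0.262 = 0.1298

0.1298


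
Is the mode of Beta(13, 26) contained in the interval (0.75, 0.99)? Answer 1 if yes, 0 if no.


Mode = (a-1)/(a+b-2) = 12/37 = 0.3243
Interval: (0.75, 0.99)
Contains mode? 0

0


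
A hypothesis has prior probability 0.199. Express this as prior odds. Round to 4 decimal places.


Odds = P(H) / P(not H) = 0.199 / 0.801
= 0.2484

0.2484


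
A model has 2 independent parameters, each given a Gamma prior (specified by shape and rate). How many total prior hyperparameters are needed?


Each Gamma prior needs 2 hyperparameters (shape and rate).
Total = 2 * 2 = 4

4


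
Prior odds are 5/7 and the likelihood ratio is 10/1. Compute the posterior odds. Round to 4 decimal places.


Posterior odds = prior odds * likelihood ratio
= (5/7) * (10/1)
= 50 / 7
= 7.1429

7.1429


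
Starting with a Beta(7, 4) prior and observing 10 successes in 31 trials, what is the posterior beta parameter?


Posterior beta = prior beta + failures
Failures = 31 - 10 = 21
beta_post = 4 + 21 = 25

25


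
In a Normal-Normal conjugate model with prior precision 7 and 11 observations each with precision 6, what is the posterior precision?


Posterior precision = prior precision + n * observation precision
= 7 + 11 * 6
= 7 + 66 = 73

73


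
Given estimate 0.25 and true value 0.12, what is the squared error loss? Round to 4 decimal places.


Squared error = (estimate - true)^2
Difference = 0.13
Loss = 0.13^2 = 0.0169

0.0169


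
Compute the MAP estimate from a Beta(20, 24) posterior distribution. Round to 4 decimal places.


MAP = mode of Beta distribution
= (alpha - 1)/(alpha + beta - 2)
= (20-1)/(20+24-2)
= 19/42 = 0.4524

0.4524


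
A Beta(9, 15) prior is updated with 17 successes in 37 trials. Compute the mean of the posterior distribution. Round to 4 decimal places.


After update: Beta(26, 35)
Mean = 26 / (26 + 35) = 26 / 61
= 0.4262

0.4262


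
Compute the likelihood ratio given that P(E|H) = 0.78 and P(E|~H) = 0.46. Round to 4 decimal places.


LR = P(E|H) / P(E|~H)
= 0.78 / 0.46 = 1.6957

1.6957


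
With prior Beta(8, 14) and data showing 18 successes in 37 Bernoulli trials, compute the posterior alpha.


Conjugate update: alpha_posterior = alpha_prior + k
= 8 + 18 = 26

26


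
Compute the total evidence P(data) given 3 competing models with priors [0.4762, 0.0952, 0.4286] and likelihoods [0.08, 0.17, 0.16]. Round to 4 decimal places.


Marginal likelihood = sum P(model_i) * P(data|model_i)
Model 1: 0.4762 * 0.08 = 0.0381
Model 2: 0.0952 * 0.17 = 0.0162
Model 3: 0.4286 * 0.16 = 0.0686
Total = 0.1229

0.1229


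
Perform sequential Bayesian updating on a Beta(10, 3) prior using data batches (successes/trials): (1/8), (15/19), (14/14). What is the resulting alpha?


Accumulate successes: 30
Posterior alpha = prior alpha + sum of successes
= 10 + 30 = 40

40


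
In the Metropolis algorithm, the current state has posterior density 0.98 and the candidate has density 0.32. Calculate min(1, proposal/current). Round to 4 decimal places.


Ratio = 0.32/0.98 = 0.3265
Acceptance probability = min(1, 0.3265)
= 0.3265

0.3265


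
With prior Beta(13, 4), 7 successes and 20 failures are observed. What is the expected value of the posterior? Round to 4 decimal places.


Posterior = Beta(20, 24)
E[theta] = alpha/(alpha+beta)
= 20/44 = 0.4545

0.4545


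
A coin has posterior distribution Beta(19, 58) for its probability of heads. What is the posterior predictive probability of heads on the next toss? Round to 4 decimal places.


Posterior predictive = E[theta] = alpha/(alpha+beta)
= 19/77
= 0.2468

0.2468


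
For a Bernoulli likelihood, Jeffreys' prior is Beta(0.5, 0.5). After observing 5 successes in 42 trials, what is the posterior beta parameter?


Jeffreys' prior for Bernoulli is Beta(0.5, 0.5).
Posterior is Beta(0.5 + k, 0.5 + n - k).
Posterior beta = 0.5 + (n - k) = 0.5 + 37 = 37.5

37.5


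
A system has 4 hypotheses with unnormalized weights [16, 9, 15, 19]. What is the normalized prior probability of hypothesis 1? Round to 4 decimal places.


The normalized prior is the weight divided by the total.
Total weight = 59
P(H1) = 16 / 59 = 0.2712

0.2712


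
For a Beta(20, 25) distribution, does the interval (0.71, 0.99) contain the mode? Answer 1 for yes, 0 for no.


Mode of Beta(a,b) = (a-1)/(a+b-2)
= (20-1)/(20+25-2) = 0.4419
Check: 0.71 <= 0.4419 <= 0.99?
Result: 0

0


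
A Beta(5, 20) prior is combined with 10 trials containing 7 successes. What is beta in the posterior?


In conjugate updating:
beta_posterior = beta_prior + (n - k)
= 20 + (10 - 7)
= 20 + 3 = 23

23


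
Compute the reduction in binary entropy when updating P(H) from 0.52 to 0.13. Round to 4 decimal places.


H_before = -p*log2(p) - (1-p)*log2(1-p) for p=0.52: 0.9988
H_after for p=0.13: 0.5574
Reduction = 0.9988 - 0.5574 = 0.4414

0.4414


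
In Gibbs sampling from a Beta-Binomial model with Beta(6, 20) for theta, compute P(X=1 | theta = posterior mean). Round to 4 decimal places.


Posterior mean = alpha/(alpha+beta) = 6/26 = 0.2308
P(X=1|theta=mean) = theta = 0.2308

0.2308


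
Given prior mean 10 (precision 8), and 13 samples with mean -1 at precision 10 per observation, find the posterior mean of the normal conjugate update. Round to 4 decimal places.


The posterior mean is a precision-weighted average of prior and data.
Post. prec. = 8 + 130 = 138
Post. mean = (80 + -130)/138 = -50/138 = -0.3623

-0.3623


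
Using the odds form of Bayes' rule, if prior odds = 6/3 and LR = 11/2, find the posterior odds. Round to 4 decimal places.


Bayes' rule in odds form: posterior odds = prior odds * LR
= (6 * 11) / (3 * 2)
= 66/6 = 11.0

11.0


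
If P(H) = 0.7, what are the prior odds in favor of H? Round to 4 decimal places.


Prior odds = P(H) / (1 - P(H))
= 0.7 / 0.3
= 2.3333

2.3333


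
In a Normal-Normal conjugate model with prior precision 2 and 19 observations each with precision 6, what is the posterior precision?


Posterior precision = prior precision + n * observation precision
= 2 + 19 * 6
= 2 + 114 = 116

116


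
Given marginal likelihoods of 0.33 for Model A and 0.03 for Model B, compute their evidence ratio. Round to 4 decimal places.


Ratio = ML(A) / ML(B) = 0.33/0.03
= 11.0

11.0


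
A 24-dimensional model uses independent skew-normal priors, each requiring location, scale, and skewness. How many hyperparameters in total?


Per parameter: 3 (location, scale, and skewness).
Total = 24 * 3 = 72

72


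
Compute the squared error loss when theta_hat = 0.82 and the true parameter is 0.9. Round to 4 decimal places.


L = (theta_hat - theta_true)^2
= (0.82 - 0.9)^2
= -0.08^2 = 0.0064

0.0064


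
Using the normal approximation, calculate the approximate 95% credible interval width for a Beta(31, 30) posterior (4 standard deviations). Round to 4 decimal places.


Var(Beta) = 31*30/(61^2 * 62) = 0.004
SD = 0.0635
Width ~ 4*SD = 0.254

0.254


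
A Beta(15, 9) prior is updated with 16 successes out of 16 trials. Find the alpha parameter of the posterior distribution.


In the Beta-Binomial conjugate update:
alpha_post = alpha_prior + successes
= 15 + 16
= 31

31


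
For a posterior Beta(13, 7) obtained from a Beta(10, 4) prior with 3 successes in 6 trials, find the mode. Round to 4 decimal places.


Mode = (alpha - 1) / (alpha + beta - 2)
= 12 / 18
= 0.6667

0.6667


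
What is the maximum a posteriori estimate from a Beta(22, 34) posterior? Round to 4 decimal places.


The MAP estimate equals the mode of the distribution.
Mode of Beta(a,b) = (a-1)/(a+b-2)
= 21/54
= 0.3889

0.3889


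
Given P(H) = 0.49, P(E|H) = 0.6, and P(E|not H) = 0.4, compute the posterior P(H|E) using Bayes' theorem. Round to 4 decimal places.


By Bayes' theorem: P(H|E) = P(E|H)*P(H) / P(E)
P(E) = P(E|H)*P(H) + P(E|not H)*P(not H)
P(E) = 0.6*0.49 + 0.4*0.51 = 0.498
P(H|E) = 0.6*0.49 / 0.498 = 0.5904

0.5904


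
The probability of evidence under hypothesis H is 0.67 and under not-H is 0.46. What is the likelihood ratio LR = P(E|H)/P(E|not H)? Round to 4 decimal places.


LR = 0.67 / 0.46
= 1.4565

1.4565


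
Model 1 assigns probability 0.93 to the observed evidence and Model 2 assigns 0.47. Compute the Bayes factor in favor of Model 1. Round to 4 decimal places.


BF = P(data|M1) / P(data|M2)
= 0.93 / 0.47 = 1.9787

1.9787


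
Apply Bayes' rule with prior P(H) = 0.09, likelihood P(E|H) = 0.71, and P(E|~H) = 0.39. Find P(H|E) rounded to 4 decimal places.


Step 1: Compute marginal P(E) = P(E|H)P(H) + P(E|~H)P(~H)
= 0.71*0.09 + 0.39*0.91 = 0.4188
Step 2: P(H|E) = P(E|H)P(H)/P(E) = 0.0639/0.4188
= 0.1526

0.1526


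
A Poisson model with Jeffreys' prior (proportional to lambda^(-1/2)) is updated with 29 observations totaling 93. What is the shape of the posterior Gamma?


Posterior = Gamma(0.5 + S, n)
= Gamma(0.5 + 93, 29)
Posterior shape = 0.5 + S = 0.5 + 93 = 93.5

93.5


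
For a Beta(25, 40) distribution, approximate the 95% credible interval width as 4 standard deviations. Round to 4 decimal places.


Variance of Beta(a,b) = ab / ((a+b)^2 * (a+b+1))
= 25*40 / ((65)^2 * 66)
= 0.0036
SD = sqrt(0.0036) = 0.0599
Width = 4 * SD = 0.2395

0.2395


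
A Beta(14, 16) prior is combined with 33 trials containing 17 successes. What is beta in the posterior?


In conjugate updating:
beta_posterior = beta_prior + (n - k)
= 16 + (33 - 17)
= 16 + 16 = 32

32


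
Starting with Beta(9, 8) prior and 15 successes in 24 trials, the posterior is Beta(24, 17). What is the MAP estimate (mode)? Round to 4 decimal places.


The mode of Beta(a, b) when a > 1 and b > 1 is (a-1)/(a+b-2)
= (24 - 1) / (24 + 17 - 2)
= 23 / 39
= 0.5897

0.5897


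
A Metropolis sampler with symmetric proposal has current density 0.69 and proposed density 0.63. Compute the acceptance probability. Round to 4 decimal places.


For symmetric proposals, acceptance = min(1, pi(x*)/pi(x))
= min(1, 0.63/0.69)
= min(1, 0.913) = 0.913

0.913


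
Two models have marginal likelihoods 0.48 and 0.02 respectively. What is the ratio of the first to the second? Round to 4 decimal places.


Evidence ratio = 0.48 / 0.02
= 24.0

24.0


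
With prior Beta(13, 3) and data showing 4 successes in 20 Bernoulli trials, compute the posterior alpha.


Conjugate update: alpha_posterior = alpha_prior + k
= 13 + 4 = 17

17


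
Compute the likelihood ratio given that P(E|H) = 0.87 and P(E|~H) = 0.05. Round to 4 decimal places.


LR = P(E|H) / P(E|~H)
= 0.87 / 0.05 = 17.4

17.4


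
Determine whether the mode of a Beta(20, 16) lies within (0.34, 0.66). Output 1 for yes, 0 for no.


First find the mode: (a-1)/(a+b-2) = 0.5588
Is 0.5588 in (0.34, 0.66)? 1

1


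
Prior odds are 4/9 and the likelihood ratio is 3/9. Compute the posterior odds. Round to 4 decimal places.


Posterior odds = prior odds * likelihood ratio
= (4/9) * (3/9)
= 12 / 81
= 0.1481

0.1481


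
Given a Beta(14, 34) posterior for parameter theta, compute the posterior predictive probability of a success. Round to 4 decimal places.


For a Beta-Bernoulli model, the predictive probability is the mean:
P(success) = 14/(14+34) = 14/48 = 0.2917

0.2917


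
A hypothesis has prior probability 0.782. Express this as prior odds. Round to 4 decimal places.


Odds = P(H) / P(not H) = 0.782 / 0.218
= 3.5872

3.5872


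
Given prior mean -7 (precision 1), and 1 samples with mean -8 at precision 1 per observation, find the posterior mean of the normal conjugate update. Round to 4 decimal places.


The posterior mean is a precision-weighted average of prior and data.
Post. prec. = 1 + 1 = 2
Post. mean = (-7 + -8)/2 = -15/2 = -7.5

-7.5


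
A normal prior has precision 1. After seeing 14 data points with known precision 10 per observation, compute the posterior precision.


In the conjugate normal model, precisions add:
tau_posterior = tau_prior + n * tau_data
= 1 + 14*10 = 141

141


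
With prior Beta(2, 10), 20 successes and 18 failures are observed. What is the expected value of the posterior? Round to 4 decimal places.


Posterior = Beta(22, 28)
E[theta] = alpha/(alpha+beta)
= 22/50 = 0.44

0.44


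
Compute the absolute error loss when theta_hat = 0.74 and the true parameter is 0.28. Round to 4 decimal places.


L = |theta_hat - theta_true|
= |0.74 - 0.28| = 0.46

0.46


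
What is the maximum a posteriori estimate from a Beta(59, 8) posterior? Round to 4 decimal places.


The MAP estimate equals the mode of the distribution.
Mode of Beta(a,b) = (a-1)/(a+b-2)
= 58/65
= 0.8923

0.8923


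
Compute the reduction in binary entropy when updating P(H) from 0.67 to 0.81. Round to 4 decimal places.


H_before = -p*log2(p) - (1-p)*log2(1-p) for p=0.67: 0.9149
H_after for p=0.81: 0.7015
Reduction = 0.9149 - 0.7015 = 0.2135

0.2135


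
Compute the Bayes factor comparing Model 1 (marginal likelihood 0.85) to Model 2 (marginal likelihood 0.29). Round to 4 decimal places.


BF12 = marginal likelihood of M1 / marginal likelihood of M2
= 0.85/0.29
= 2.931

2.931


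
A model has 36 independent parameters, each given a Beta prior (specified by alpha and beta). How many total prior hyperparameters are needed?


Each Beta prior needs 2 hyperparameters (alpha and beta).
Total = 2 * 36 = 72

72


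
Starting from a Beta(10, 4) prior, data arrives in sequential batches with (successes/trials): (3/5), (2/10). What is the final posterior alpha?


In sequential Bayesian updating, we sum all successes.
Total successes = 5
Final alpha = 10 + 5 = 15

15


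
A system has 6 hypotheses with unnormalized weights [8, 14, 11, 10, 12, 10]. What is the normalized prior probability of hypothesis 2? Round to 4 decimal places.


The normalized prior is the weight divided by the total.
Total weight = 65
P(H2) = 14 / 65 = 0.2154

0.2154


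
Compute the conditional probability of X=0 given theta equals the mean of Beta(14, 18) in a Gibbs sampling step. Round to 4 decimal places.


Mean of Beta(14, 18) = 0.4375
P(X=0 | theta=0.4375) = 0.5625

0.5625


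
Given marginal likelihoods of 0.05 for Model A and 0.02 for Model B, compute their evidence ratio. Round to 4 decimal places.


Ratio = ML(A) / ML(B) = 0.05/0.02
= 2.5

2.5


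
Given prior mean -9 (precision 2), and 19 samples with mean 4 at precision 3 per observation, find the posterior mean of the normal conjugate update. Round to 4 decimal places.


The posterior mean is a precision-weighted average of prior and data.
Post. prec. = 2 + 57 = 59
Post. mean = (-18 + 228)/59 = 210/59 = 3.5593

3.5593


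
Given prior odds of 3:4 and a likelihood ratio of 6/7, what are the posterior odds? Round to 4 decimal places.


Posterior odds = prior odds * LR
Prior odds = 3/4 = 0.75
LR = 6/7 = 0.8571
Posterior odds = 0.75 * 0.8571 = 0.6429

0.6429


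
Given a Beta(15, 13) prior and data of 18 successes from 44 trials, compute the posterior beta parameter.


Number of failures = 44 - 18 = 26
Posterior beta = 13 + 26 = 39

39
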